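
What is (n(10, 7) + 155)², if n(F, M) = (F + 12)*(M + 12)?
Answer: 328329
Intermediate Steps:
n(F, M) = (12 + F)*(12 + M)
(n(10, 7) + 155)² = ((144 + 12*10 + 12*7 + 10*7) + 155)² = ((144 + 120 + 84 + 70) + 155)² = (418 + 155)² = 573² = 328329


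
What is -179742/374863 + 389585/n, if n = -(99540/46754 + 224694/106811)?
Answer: -364654707075621407821/3961797759750204 ≈ -92043.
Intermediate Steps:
n = -10568655108/2496920747 (n = -(99540*(1/46754) + 224694*(1/106811)) = -(49770/23377 + 224694/106811) = -1*10568655108/2496920747 = -10568655108/2496920747 ≈ -4.2327)
-179742/374863 + 389585/n = -179742/374863 + 389585/(-10568655108/2496920747) = -179742*1/374863 + 389585*(-2496920747/10568655108) = -179742/374863 - 972762869219995/10568655108 = -364654707075621407821/3961797759750204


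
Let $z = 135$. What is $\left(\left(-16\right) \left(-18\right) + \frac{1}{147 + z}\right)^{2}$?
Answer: $\frac{6596201089}{79524} \approx 82946.0$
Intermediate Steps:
$\left(\left(-16\right) \left(-18\right) + \frac{1}{147 + z}\right)^{2} = \left(\left(-16\right) \left(-18\right) + \frac{1}{147 + 135}\right)^{2} = \left(288 + \frac{1}{282}\right)^{2} = \left(\frac{81217}{282}\right)^{2} = \frac{6596201089}{79524}$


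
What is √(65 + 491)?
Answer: 2*√139 ≈ 23.580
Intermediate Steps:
√(65 + 491) = √556 = 2*√139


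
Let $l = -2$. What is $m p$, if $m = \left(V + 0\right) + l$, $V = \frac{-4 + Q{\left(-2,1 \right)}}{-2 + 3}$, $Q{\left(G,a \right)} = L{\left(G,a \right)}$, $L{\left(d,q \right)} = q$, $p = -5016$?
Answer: $25080$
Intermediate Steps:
$Q{\left(G,a \right)} = a$
$V = -3$ ($V = \frac{-4 + 1}{-2 + 3} = - \frac{3}{1} = \left(-3\right) 1 = -3$)
$m = -5$ ($m = \left(-3 + 0\right) - 2 = -3 - 2 = -5$)
$m p = \left(-5\right) \left(-5016\right) = 25080$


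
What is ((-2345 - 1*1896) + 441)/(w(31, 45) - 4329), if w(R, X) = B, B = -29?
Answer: 1900/2179 ≈ 0.87196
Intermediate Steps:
w(R, X) = -29
((-2345 - 1*1896) + 441)/(w(31, 45) - 4329) = ((-2345 - 1*1896) + 441)/(-29 - 4329) = ((-2345 - 1896) + 441)/(-4358) = (-4241 + 441)*(-1/4358) = -3800*(-1/4358) = 1900/2179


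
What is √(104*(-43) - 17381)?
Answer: 41*I*√13 ≈ 147.83*I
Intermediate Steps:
√(104*(-43) - 17381) = √(-4472 - 17381) = √(-21853) = 41*I*√13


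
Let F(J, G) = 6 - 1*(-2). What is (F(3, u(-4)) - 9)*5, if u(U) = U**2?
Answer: -5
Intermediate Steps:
F(J, G) = 8 (F(J, G) = 6 + 2 = 8)
(F(3, u(-4)) - 9)*5 = (8 - 9)*5 = -1*5 = -5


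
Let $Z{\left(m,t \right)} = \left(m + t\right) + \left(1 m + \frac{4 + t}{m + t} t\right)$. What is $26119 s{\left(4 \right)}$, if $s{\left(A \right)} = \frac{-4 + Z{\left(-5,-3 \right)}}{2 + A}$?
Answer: $- \frac{3473827}{48} \approx -72371.0$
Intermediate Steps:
$Z{\left(m,t \right)} = t + 2 m + \frac{t \left(4 + t\right)}{m + t}$ ($Z{\left(m,t \right)} = \left(m + t\right) + \left(m + \frac{4 + t}{m + t} t\right) = \left(m + t\right) + \left(m + \frac{t \left(4 + t\right)}{m + t}\right) = t + 2 m + \frac{t \left(4 + t\right)}{m + t}$)
$s{\left(A \right)} = - \frac{133}{8 \left(2 + A\right)}$ ($s{\left(A \right)} = \frac{-4 + \frac{2 \left(-5\right)^{2} + 2 \left(-3\right)^{2} + 4 \left(-3\right) + 3 \left(-5\right) \left(-3\right)}{-5 - 3}}{2 + A} = \frac{-4 + \frac{2 \cdot 25 + 2 \cdot 9 - 12 + 45}{-8}}{2 + A} = \frac{-4 - \frac{50 + 18 - 12 + 45}{8}}{2 + A} = \frac{-4 - \frac{101}{8}}{2 + A} = - \frac{133}{8 \left(2 + A\right)}$)
$26119 s{\left(4 \right)} = 26119 \left(- \frac{133}{16 + 8 \cdot 4}\right) = 26119 \left(- \frac{133}{16 + 32}\right) = 26119 \left(- \frac{133}{48}\right) = - \frac{3473827}{48}$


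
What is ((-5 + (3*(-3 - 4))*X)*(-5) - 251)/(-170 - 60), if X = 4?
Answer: -97/115 ≈ -0.84348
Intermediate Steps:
((-5 + (3*(-3 - 4))*X)*(-5) - 251)/(-170 - 60) = ((-5 + (3*(-3 - 4))*4)*(-5) - 251)/(-170 - 60) = ((-5 + (3*(-7))*4)*(-5) - 251)/(-230) = ((-5 - 21*4)*(-5) - 251)*(-1/230) = ((-5 - 84)*(-5) - 251)*(-1/230) = (-89*(-5) - 251)*(-1/230) = (445 - 251)*(-1/230) = 194*(-1/230) = -97/115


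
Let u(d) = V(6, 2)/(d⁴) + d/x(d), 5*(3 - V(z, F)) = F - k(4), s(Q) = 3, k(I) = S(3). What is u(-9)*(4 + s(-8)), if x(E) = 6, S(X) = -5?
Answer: -688793/65610 ≈ -10.498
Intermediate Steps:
k(I) = -5
V(z, F) = 2 - F/5 (V(z, F) = 3 - (F - 1*(-5))/5 = 3 - (F + 5)/5 = 3 - (5 + F)/5 = 3 + (-1 - F/5) = 2 - F/5)
u(d) = d/6 + 8/(5*d⁴) (u(d) = (2 - ⅕*2)/(d⁴) + d/6 = (2 - ⅖)/d⁴ + d*(⅙) = 8/(5*d⁴) + d/6 = d/6 + 8/(5*d⁴))
u(-9)*(4 + s(-8)) = ((⅙)*(-9) + (8/5)/(-9)⁴)*(4 + 3) = (-3/2 + (8/5)*(1/6561))*7 = (-3/2 + 8/32805)*7 = -98399/65610*7 = -688793/65610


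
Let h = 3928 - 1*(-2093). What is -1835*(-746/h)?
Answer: 1368910/6021 ≈ 227.36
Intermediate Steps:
h = 6021 (h = 3928 + 2093 = 6021)
-1835*(-746/h) = -1835/(6021/(-746)) = -1835/(6021*(-1/746)) = -1835/(-6021/746) = -1835*(-746/6021) = 1368910/6021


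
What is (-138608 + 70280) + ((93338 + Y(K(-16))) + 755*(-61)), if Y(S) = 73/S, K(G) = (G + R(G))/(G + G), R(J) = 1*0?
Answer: -20899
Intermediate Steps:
R(J) = 0
K(G) = ½ (K(G) = (G + 0)/(G + G) = G/((2*G)) = G*(1/(2*G)) = ½)
(-138608 + 70280) + ((93338 + Y(K(-16))) + 755*(-61)) = (-138608 + 70280) + ((93338 + 73/(½)) + 755*(-61)) = -68328 + ((93338 + 73*2) - 46055) = -68328 + ((93338 + 146) - 46055) = -68328 + (93484 - 46055) = -68328 + 47429 = -20899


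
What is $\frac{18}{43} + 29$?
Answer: $\frac{1265}{43} \approx 29.419$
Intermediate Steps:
$\frac{18}{43} + 29 = \frac{1265}{43}$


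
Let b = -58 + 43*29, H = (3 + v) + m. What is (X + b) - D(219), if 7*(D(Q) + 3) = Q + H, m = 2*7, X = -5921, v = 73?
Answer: -33412/7 ≈ -4773.1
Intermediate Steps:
m = 14
H = 90 (H = (3 + 73) + 14 = 76 + 14 = 90)
b = 1189 (b = -58 + 1247 = 1189)
D(Q) = 69/7 + Q/7 (D(Q) = -3 + (Q + 90)/7 = -3 + (90 + Q)/7 = -3 + (90/7 + Q/7) = 69/7 + Q/7)
(X + b) - D(219) = (-5921 + 1189) - (69/7 + (⅐)*219) = -4732 - (69/7 + 219/7) = -4732 - 1*288/7 = -4732 - 288/7 = -33412/7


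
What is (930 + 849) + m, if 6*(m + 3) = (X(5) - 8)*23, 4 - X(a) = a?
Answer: 3483/2 ≈ 1741.5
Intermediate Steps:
X(a) = 4 - a
m = -75/2 (m = -3 + (((4 - 1*5) - 8)*23)/6 = -3 + (((4 - 5) - 8)*23)/6 = -3 + ((-1 - 8)*23)/6 = -3 + (-9*23)/6 = -3 + (1/6)*(-207) = -3 - 69/2 = -75/2 ≈ -37.500)
(930 + 849) + m = (930 + 849) - 75/2 = 1779 - 75/2 = 3483/2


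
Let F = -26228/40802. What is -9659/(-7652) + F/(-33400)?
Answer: 411354949933/325876393550 ≈ 1.2623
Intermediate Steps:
F = -13114/20401 (F = -26228*1/40802 = -13114/20401 ≈ -0.64281)
-9659/(-7652) + F/(-33400) = -9659/(-7652) - 13114/20401/(-33400) = -9659*(-1/7652) - 13114/20401*(-1/33400) = 9659/7652 + 6557/340696700 = 411354949933/325876393550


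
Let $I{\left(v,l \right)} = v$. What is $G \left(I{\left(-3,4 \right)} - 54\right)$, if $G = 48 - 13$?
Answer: $-1995$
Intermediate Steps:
$G = 35$ ($G = 48 - 13 = 35$)
$G \left(I{\left(-3,4 \right)} - 54\right) = 35 \left(-3 - 54\right) = 35 \left(-57\right) = -1995$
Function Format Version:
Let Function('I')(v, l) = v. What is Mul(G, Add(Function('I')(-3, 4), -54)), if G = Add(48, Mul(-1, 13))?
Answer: -1995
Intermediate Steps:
G = 35 (G = Add(48, -13) = 35)
Mul(G, Add(Function('I')(-3, 4), -54)) = Mul(35, Add(-3, -54)) = Mul(35, -57) = -1995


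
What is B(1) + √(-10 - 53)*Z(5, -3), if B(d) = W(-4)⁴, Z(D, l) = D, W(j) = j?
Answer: 256 + 15*I*√7 ≈ 256.0 + 39.686*I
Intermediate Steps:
B(d) = 256 (B(d) = (-4)⁴ = 256)
B(1) + √(-10 - 53)*Z(5, -3) = 256 + √(-10 - 53)*5 = 256 + √(-63)*5 = 256 + (3*I*√7)*5 = 256 + 15*I*√7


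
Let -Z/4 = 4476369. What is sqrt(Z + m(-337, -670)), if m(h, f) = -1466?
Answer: I*sqrt(17906942) ≈ 4231.7*I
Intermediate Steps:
Z = -17905476 (Z = -4*4476369 = -17905476)
sqrt(Z + m(-337, -670)) = sqrt(-17905476 - 1466) = sqrt(-17906942) = I*sqrt(17906942)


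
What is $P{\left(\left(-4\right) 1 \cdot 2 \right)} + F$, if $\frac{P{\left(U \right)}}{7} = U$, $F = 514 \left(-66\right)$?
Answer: $-33980$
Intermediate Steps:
$F = -33924$
$P{\left(U \right)} = 7 U$
$P{\left(\left(-4\right) 1 \cdot 2 \right)} + F = 7 \left(-4\right) 1 \cdot 2 - 33924 = 7 \left(\left(-4\right) 2\right) - 33924 = 7 \left(-8\right) - 33924 = -56 - 33924 = -33980$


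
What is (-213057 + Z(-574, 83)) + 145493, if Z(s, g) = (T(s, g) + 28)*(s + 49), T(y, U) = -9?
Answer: -77539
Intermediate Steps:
Z(s, g) = 931 + 19*s (Z(s, g) = (-9 + 28)*(s + 49) = 19*(49 + s) = 931 + 19*s)
(-213057 + Z(-574, 83)) + 145493 = (-213057 + (931 + 19*(-574))) + 145493 = (-213057 + (931 - 10906)) + 145493 = (-213057 - 9975) + 145493 = -223032 + 145493 = -77539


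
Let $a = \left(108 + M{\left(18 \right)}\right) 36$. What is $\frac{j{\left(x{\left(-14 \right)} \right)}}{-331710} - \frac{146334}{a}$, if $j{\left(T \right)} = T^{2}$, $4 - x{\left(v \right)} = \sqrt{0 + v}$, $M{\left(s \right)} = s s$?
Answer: $- \frac{1348346729}{143298720} + \frac{4 i \sqrt{14}}{165855} \approx -9.4093 + 9.0239 \cdot 10^{-5} i$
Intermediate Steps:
$M{\left(s \right)} = s^{2}$
$x{\left(v \right)} = 4 - \sqrt{v}$ ($x{\left(v \right)} = 4 - \sqrt{0 + v} = 4 - \sqrt{v}$)
$a = 15552$ ($a = \left(108 + 18^{2}\right) 36 = \left(108 + 324\right) 36 = 432 \cdot 36 = 15552$)
$\frac{j{\left(x{\left(-14 \right)} \right)}}{-331710} - \frac{146334}{a} = \frac{\left(4 - \sqrt{-14}\right)^{2}}{-331710} - \frac{146334}{15552} = \left(4 - i \sqrt{14}\right)^{2} \left(- \frac{1}{331710}\right) - \frac{24389}{2592} = - \frac{\left(4 - i \sqrt{14}\right)^{2}}{331710} - \frac{24389}{2592} = - \frac{24389}{2592} - \frac{\left(4 - i \sqrt{14}\right)^{2}}{331710}$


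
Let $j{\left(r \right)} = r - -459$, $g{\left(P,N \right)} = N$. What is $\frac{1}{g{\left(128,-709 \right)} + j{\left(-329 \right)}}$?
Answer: $- \frac{1}{579} \approx -0.0017271$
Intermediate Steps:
$j{\left(r \right)} = 459 + r$ ($j{\left(r \right)} = r + 459 = 459 + r$)
$\frac{1}{g{\left(128,-709 \right)} + j{\left(-329 \right)}} = \frac{1}{-709 + \left(459 - 329\right)} = \frac{1}{-709 + 130} = \frac{1}{-579} = - \frac{1}{579}$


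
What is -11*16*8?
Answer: -1408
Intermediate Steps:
-11*16*8 = -176*8 = -1408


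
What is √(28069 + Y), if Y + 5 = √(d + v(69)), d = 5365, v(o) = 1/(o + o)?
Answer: √(534450816 + 138*√102171198)/138 ≈ 167.74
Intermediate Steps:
v(o) = 1/(2*o)
Y = -5 + √102171198/138 (Y = -5 + √(5365 + (½)/69) = -5 + √(5365 + (½)*(1/69)) = -5 + √(5365 + 1/138) = -5 + √(740371/138) = -5 + √102171198/138 ≈ 68.246)
√(28069 + Y) = √(28069 + (-5 + √102171198/138)) = √(28064 + √102171198/138)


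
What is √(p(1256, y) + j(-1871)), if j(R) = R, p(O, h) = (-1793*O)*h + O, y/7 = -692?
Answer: √10908726137 ≈ 1.0444e+5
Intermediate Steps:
y = -4844 (y = 7*(-692) = -4844)
p(O, h) = O - 1793*O*h (p(O, h) = -1793*O*h + O = O - 1793*O*h)
√(p(1256, y) + j(-1871)) = √(1256*(1 - 1793*(-4844)) - 1871) = √(1256*(1 + 8685292) - 1871) = √(1256*8685293 - 1871) = √(10908728008 - 1871) = √10908726137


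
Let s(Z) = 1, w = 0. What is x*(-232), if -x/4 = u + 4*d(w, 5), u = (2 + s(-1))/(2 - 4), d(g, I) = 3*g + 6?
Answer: 20880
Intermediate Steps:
d(g, I) = 6 + 3*g
u = -3/2 (u = (2 + 1)/(2 - 4) = 3/(-2) = 3*(-½) = -3/2 ≈ -1.5000)
x = -90 (x = -4*(-3/2 + 4*(6 + 3*0)) = -4*(-3/2 + 4*(6 + 0)) = -4*(-3/2 + 4*6) = -4*(-3/2 + 24) = -4*45/2 = -90)
x*(-232) = -90*(-232) = 20880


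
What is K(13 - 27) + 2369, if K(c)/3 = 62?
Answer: 2555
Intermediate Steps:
K(c) = 186 (K(c) = 3*62 = 186)
K(13 - 27) + 2369 = 186 + 2369 = 2555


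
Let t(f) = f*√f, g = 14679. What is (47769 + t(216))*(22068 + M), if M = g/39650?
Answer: 41798394678951/39650 + 567007049592*√6/19825 ≈ 1.1242e+9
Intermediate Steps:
M = 14679/39650 ≈ 0.37021
t(f) = f^(3/2)
(47769 + t(216))*(22068 + M) = (47769 + 216^(3/2))*(22068 + 14679/39650) = (47769 + 1296*√6)*(875010879/39650) = 41798394678951/39650 + 567007049592*√6/19825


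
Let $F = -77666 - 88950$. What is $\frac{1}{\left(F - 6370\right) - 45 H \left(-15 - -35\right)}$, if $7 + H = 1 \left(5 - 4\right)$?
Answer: $- \frac{1}{934124400} \approx -1.0705 \cdot 10^{-9}$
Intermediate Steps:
$H = -6$ ($H = -7 + 1 \left(5 - 4\right) = -7 + 1 \cdot 1 = -7 + 1 = -6$)
$F = -166616$ ($F = -77666 - 88950 = -166616$)
$\frac{1}{\left(F - 6370\right) - 45 H \left(-15 - -35\right)} = \frac{1}{\left(-166616 - 6370\right) \left(-45\right) \left(-6\right) \left(-15 - -35\right)} = \frac{1}{\left(-172986\right) 270 \left(-15 + 35\right)} = - \frac{1}{172986 \cdot 270 \cdot 20} = - \frac{1}{172986 \cdot 5400} = \left(- \frac{1}{172986}\right) \frac{1}{5400} = - \frac{1}{934124400}$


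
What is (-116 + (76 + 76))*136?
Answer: 4896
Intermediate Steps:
(-116 + (76 + 76))*136 = (-116 + 152)*136 = 36*136 = 4896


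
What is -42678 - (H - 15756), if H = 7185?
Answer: -34107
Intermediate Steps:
-42678 - (H - 15756) = -42678 - (7185 - 15756) = -42678 - 1*(-8571) = -42678 + 8571 = -34107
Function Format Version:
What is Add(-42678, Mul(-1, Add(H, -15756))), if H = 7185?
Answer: -34107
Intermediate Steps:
Add(-42678, Mul(-1, Add(H, -15756))) = Add(-42678, Mul(-1, Add(7185, -15756))) = Add(-42678, Mul(-1, -8571)) = Add(-42678, 8571) = -34107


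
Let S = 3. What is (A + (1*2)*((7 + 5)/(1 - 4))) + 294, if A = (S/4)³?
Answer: 18331/64 ≈ 286.42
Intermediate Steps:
A = 27/64 (A = (3/4)³ = (3*(¼))³ = (¾)³ = 27/64 ≈ 0.42188)
(A + (1*2)*((7 + 5)/(1 - 4))) + 294 = (27/64 + (1*2)*((7 + 5)/(1 - 4))) + 294 = (27/64 + 2*(12/(-3))) + 294 = (27/64 + 2*(12*(-⅓))) + 294 = (27/64 + 2*(-4)) + 294 = (27/64 - 8) + 294 = -485/64 + 294 = 18331/64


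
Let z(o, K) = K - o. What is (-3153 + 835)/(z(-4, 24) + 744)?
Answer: -1159/386 ≈ -3.0026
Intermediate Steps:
(-3153 + 835)/(z(-4, 24) + 744) = (-3153 + 835)/((24 - 1*(-4)) + 744) = -2318/((24 + 4) + 744) = -2318/(28 + 744) = -2318/772 = -2318*1/772 = -1159/386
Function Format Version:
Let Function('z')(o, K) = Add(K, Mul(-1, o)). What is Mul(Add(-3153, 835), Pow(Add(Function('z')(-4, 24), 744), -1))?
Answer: Rational(-1159, 386) ≈ -3.0026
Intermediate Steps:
Mul(Add(-3153, 835), Pow(Add(Function('z')(-4, 24), 744), -1)) = Mul(Add(-3153, 835), Pow(Add(Add(24, Mul(-1, -4)), 744), -1)) = Mul(-2318, Pow(Add(Add(24, 4), 744), -1)) = Mul(-2318, Pow(Add(28, 744), -1)) = Mul(-2318, Pow(772, -1)) = Mul(-2318, Rational(1, 772)) = Rational(-1159, 386)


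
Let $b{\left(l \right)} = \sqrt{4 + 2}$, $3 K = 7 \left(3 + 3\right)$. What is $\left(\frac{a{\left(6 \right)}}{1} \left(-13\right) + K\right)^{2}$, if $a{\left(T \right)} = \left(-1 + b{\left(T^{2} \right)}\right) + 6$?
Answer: $3615 + 1326 \sqrt{6} \approx 6863.0$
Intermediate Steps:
$K = 14$ ($K = \frac{7 \left(3 + 3\right)}{3} = \frac{7 \cdot 6}{3} = \frac{1}{3} \cdot 42 = 14$)
$b{\left(l \right)} = \sqrt{6}$
$a{\left(T \right)} = 5 + \sqrt{6}$ ($a{\left(T \right)} = \left(-1 + \sqrt{6}\right) + 6 = 5 + \sqrt{6}$)
$\left(\frac{a{\left(6 \right)}}{1} \left(-13\right) + K\right)^{2} = \left(\frac{5 + \sqrt{6}}{1} \left(-13\right) + 14\right)^{2} = \left(\left(5 + \sqrt{6}\right) 1 \left(-13\right) + 14\right)^{2} = \left(\left(5 + \sqrt{6}\right) \left(-13\right) + 14\right)^{2} = \left(\left(-65 - 13 \sqrt{6}\right) + 14\right)^{2} = \left(-51 - 13 \sqrt{6}\right)^{2}$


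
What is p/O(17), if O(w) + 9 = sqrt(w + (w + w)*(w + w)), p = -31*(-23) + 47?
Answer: 570/91 + 190*sqrt(1173)/273 ≈ 30.100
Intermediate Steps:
p = 760 (p = 713 + 47 = 760)
O(w) = -9 + sqrt(w + 4*w**2) (O(w) = -9 + sqrt(w + (w + w)*(w + w)) = -9 + sqrt(w + (2*w)*(2*w)) = -9 + sqrt(w + 4*w**2))
p/O(17) = 760/(-9 + sqrt(17*(1 + 4*17))) = 760/(-9 + sqrt(17*(1 + 68))) = 760/(-9 + sqrt(17*69)) = 760/(-9 + sqrt(1173))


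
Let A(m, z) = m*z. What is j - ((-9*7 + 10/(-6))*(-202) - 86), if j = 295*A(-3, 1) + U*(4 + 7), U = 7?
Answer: -41354/3 ≈ -13785.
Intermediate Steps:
j = -808 (j = 295*(-3*1) + 7*(4 + 7) = 295*(-3) + 7*11 = -885 + 77 = -808)
j - ((-9*7 + 10/(-6))*(-202) - 86) = -808 - ((-9*7 + 10/(-6))*(-202) - 86) = -808 - ((-63 + 10*(-⅙))*(-202) - 86) = -808 - ((-63 - 5/3)*(-202) - 86) = -808 - (-194/3*(-202) - 86) = -808 - (39188/3 - 86) = -808 - 1*38930/3 = -808 - 38930/3 = -41354/3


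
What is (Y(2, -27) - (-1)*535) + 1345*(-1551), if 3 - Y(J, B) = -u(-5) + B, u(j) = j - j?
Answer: -2085530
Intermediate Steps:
u(j) = 0
Y(J, B) = 3 - B (Y(J, B) = 3 - (-1*0 + B) = 3 - (0 + B) = 3 - B)
(Y(2, -27) - (-1)*535) + 1345*(-1551) = ((3 - 1*(-27)) - (-1)*535) + 1345*(-1551) = ((3 + 27) - 1*(-535)) - 2086095 = (30 + 535) - 2086095 = 565 - 2086095 = -2085530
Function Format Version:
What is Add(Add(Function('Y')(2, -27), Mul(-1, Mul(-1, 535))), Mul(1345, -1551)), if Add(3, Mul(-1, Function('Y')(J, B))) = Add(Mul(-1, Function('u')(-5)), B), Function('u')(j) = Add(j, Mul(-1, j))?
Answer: -2085530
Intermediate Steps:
Function('u')(j) = 0
Function('Y')(J, B) = Add(3, Mul(-1, B)) (Function('Y')(J, B) = Add(3, Mul(-1, Add(Mul(-1, 0), B))) = Add(3, Mul(-1, Add(0, B))) = Add(3, Mul(-1, B)))
Add(Add(Function('Y')(2, -27), Mul(-1, Mul(-1, 535))), Mul(1345, -1551)) = Add(Add(Add(3, Mul(-1, -27)), Mul(-1, Mul(-1, 535))), Mul(1345, -1551)) = Add(Add(Add(3, 27), Mul(-1, -535)), -2086095) = Add(Add(30, 535), -2086095) = Add(565, -2086095) = -2085530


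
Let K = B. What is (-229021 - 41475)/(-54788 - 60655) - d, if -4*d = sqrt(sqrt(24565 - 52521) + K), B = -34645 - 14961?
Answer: 270496/115443 + sqrt(-49606 + 2*I*sqrt(6989))/4 ≈ 2.437 + 55.681*I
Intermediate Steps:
B = -49606
K = -49606
d = -sqrt(-49606 + 2*I*sqrt(6989))/4 (d = -sqrt(sqrt(24565 - 52521) - 49606)/4 = -sqrt(sqrt(-27956) - 49606)/4 = -sqrt(2*I*sqrt(6989) - 49606)/4 = -sqrt(-49606 + 2*I*sqrt(6989))/4 ≈ -0.093838 - 55.681*I)
(-229021 - 41475)/(-54788 - 60655) - d = (-229021 - 41475)/(-54788 - 60655) - (-1)*sqrt(-49606 + 2*I*sqrt(6989))/4 = -270496/(-115443) + sqrt(-49606 + 2*I*sqrt(6989))/4 = -270496*(-1/115443) + sqrt(-49606 + 2*I*sqrt(6989))/4 = 270496/115443 + sqrt(-49606 + 2*I*sqrt(6989))/4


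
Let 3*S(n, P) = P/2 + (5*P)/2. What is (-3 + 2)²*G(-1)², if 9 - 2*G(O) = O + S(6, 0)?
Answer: 25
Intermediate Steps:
S(n, P) = P (S(n, P) = (P/2 + (5*P)/2)/3 = (P*(½) + (5*P)*(½))/3 = (P/2 + 5*P/2)/3 = (3*P)/3 = P)
G(O) = 9/2 - O/2 (G(O) = 9/2 - (O + 0)/2 = 9/2 - O/2)
(-3 + 2)²*G(-1)² = (-3 + 2)²*(9/2 - ½*(-1))² = (-1)²*(9/2 + ½)² = 1*5² = 1*25 = 25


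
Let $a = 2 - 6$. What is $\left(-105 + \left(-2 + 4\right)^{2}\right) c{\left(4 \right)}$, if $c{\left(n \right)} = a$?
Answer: $404$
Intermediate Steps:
$a = -4$
$c{\left(n \right)} = -4$
$\left(-105 + \left(-2 + 4\right)^{2}\right) c{\left(4 \right)} = \left(-105 + \left(-2 + 4\right)^{2}\right) \left(-4\right) = \left(-105 + 2^{2}\right) \left(-4\right) = \left(-105 + 4\right) \left(-4\right) = \left(-101\right) \left(-4\right) = 404$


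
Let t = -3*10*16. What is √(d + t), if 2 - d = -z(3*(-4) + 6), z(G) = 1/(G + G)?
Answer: I*√17211/6 ≈ 21.865*I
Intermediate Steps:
z(G) = 1/(2*G)
t = -480 (t = -30*16 = -480)
d = 23/12 (d = 2 - (-1)*1/(2*(3*(-4) + 6)) = 2 - (-1)*1/(2*(-12 + 6)) = 2 - (-1)*(½)/(-6) = 2 - (-1)*(½)*(-⅙) = 2 - (-1)*(-1)/12 = 2 - 1*1/12 = 2 - 1/12 = 23/12 ≈ 1.9167)
√(d + t) = √(23/12 - 480) = √(-5737/12) = I*√17211/6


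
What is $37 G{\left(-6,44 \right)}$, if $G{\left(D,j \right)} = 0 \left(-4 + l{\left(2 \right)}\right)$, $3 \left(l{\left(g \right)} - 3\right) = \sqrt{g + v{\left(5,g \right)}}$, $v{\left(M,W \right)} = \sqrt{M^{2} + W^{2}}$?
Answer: $0$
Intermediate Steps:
$l{\left(g \right)} = 3 + \frac{\sqrt{g + \sqrt{25 + g^{2}}}}{3}$ ($l{\left(g \right)} = 3 + \frac{\sqrt{g + \sqrt{5^{2} + g^{2}}}}{3} = 3 + \frac{\sqrt{g + \sqrt{25 + g^{2}}}}{3}$)
$G{\left(D,j \right)} = 0$ ($G{\left(D,j \right)} = 0 \left(-4 + \left(3 + \frac{\sqrt{2 + \sqrt{25 + 2^{2}}}}{3}\right)\right) = 0 \left(-4 + \left(3 + \frac{\sqrt{2 + \sqrt{25 + 4}}}{3}\right)\right) = 0 \left(-4 + \left(3 + \frac{\sqrt{2 + \sqrt{29}}}{3}\right)\right) = 0 \left(-1 + \frac{\sqrt{2 + \sqrt{29}}}{3}\right) = 0$)
$37 G{\left(-6,44 \right)} = 37 \cdot 0 = 0$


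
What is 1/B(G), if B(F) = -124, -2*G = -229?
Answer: -1/124 ≈ -0.0080645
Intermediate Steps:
G = 229/2 (G = -½*(-229) = 229/2 ≈ 114.50)
1/B(G) = 1/(-124) = -1/124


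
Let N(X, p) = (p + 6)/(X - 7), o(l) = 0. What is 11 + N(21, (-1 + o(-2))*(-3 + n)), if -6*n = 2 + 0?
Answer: 35/3 ≈ 11.667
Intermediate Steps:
n = -⅓ (n = -(2 + 0)/6 = -⅙*2 = -⅓ ≈ -0.33333)
N(X, p) = (6 + p)/(-7 + X)
11 + N(21, (-1 + o(-2))*(-3 + n)) = 11 + (6 + (-1 + 0)*(-3 - ⅓))/(-7 + 21) = 11 + (6 - 1*(-10/3))/14 = 11 + (6 + 10/3)/14 = 11 + (1/14)*(28/3) = 11 + ⅔ = 35/3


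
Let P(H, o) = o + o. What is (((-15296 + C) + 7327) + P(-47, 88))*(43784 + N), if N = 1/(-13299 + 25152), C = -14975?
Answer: -11815948872304/11853 ≈ -9.9687e+8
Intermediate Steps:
P(H, o) = 2*o
N = 1/11853 ≈ 8.4367e-5
(((-15296 + C) + 7327) + P(-47, 88))*(43784 + N) = (((-15296 - 14975) + 7327) + 2*88)*(43784 + 1/11853) = ((-30271 + 7327) + 176)*(518971753/11853) = (-22944 + 176)*(518971753/11853) = -22768*518971753/11853 = -11815948872304/11853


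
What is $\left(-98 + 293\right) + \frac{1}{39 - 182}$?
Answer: $\frac{27884}{143} \approx 194.99$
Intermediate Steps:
$\left(-98 + 293\right) + \frac{1}{39 - 182} = 195 + \frac{1}{39 - 182} = 195 + \frac{1}{-143} = 195 - \frac{1}{143} = \frac{27884}{143}$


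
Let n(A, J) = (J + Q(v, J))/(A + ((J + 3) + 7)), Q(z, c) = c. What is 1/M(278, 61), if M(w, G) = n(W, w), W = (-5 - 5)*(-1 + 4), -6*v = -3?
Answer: 129/278 ≈ 0.46403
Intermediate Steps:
v = ½ (v = -⅙*(-3) = ½ ≈ 0.50000)
W = -30 (W = -10*3 = -30)
n(A, J) = 2*J/(10 + A + J) (n(A, J) = (J + J)/(A + ((J + 3) + 7)) = (2*J)/(A + ((3 + J) + 7)) = (2*J)/(A + (10 + J)) = (2*J)/(10 + A + J) = 2*J/(10 + A + J))
M(w, G) = 2*w/(-20 + w) (M(w, G) = 2*w/(10 - 30 + w) = 2*w/(-20 + w))
1/M(278, 61) = 1/(2*278/(-20 + 278)) = 1/(2*278/258) = 1/(2*278*(1/258)) = 1/(278/129) = 129/278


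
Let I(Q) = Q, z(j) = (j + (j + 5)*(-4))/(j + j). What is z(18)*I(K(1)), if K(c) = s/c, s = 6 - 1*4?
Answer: -37/9 ≈ -4.1111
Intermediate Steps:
s = 2 (s = 6 - 4 = 2)
K(c) = 2/c
z(j) = (-20 - 3*j)/(2*j) (z(j) = (j + (5 + j)*(-4))/((2*j)) = (j + (-20 - 4*j))*(1/(2*j)) = (-20 - 3*j)*(1/(2*j)) = (-20 - 3*j)/(2*j))
z(18)*I(K(1)) = (-3/2 - 10/18)*(2/1) = (-3/2 - 10*1/18)*(2*1) = (-3/2 - 5/9)*2 = -37/18*2 = -37/9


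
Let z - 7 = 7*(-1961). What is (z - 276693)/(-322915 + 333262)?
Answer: -290413/10347 ≈ -28.067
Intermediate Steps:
z = -13720 (z = 7 + 7*(-1961) = 7 - 13727 = -13720)
(z - 276693)/(-322915 + 333262) = (-13720 - 276693)/(-322915 + 333262) = -290413/10347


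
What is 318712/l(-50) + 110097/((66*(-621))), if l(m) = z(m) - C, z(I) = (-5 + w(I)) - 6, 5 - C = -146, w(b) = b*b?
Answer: 711406847/5323626 ≈ 133.63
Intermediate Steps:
w(b) = b**2
C = 151 (C = 5 - 1*(-146) = 5 + 146 = 151)
z(I) = -11 + I**2 (z(I) = (-5 + I**2) - 6 = -11 + I**2)
l(m) = -162 + m**2 (l(m) = (-11 + m**2) - 1*151 = (-11 + m**2) - 151 = -162 + m**2)
318712/l(-50) + 110097/((66*(-621))) = 318712/(-162 + (-50)**2) + 110097/((66*(-621))) = 318712/(-162 + 2500) + 110097/(-40986) = 318712/2338 + 110097*(-1/40986) = 318712*(1/2338) - 12233/4554 = 159356/1169 - 12233/4554 = 711406847/5323626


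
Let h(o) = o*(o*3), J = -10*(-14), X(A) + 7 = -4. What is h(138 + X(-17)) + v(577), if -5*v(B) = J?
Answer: 48359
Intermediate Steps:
X(A) = -11 (X(A) = -7 - 4 = -11)
J = 140
v(B) = -28 (v(B) = -⅕*140 = -28)
h(o) = 3*o² (h(o) = o*(3*o) = 3*o²)
h(138 + X(-17)) + v(577) = 3*(138 - 11)² - 28 = 3*127² - 28 = 3*16129 - 28 = 48387 - 28 = 48359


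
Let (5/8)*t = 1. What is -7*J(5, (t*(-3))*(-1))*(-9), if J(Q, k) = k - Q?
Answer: -63/5 ≈ -12.600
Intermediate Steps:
t = 8/5 (t = (8/5)*1 = 8/5 ≈ 1.6000)
-7*J(5, (t*(-3))*(-1))*(-9) = -7*(((8/5)*(-3))*(-1) - 1*5)*(-9) = -7*(-24/5*(-1) - 5)*(-9) = -7*(24/5 - 5)*(-9) = -7*(-⅕)*(-9) = (7/5)*(-9) = -63/5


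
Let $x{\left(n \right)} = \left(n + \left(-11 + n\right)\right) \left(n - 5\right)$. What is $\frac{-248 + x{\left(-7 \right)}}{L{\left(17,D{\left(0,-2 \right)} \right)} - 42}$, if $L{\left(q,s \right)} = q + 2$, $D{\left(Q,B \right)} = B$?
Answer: $- \frac{52}{23} \approx -2.2609$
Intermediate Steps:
$x{\left(n \right)} = \left(-11 + 2 n\right) \left(-5 + n\right)$
$L{\left(q,s \right)} = 2 + q$
$\frac{-248 + x{\left(-7 \right)}}{L{\left(17,D{\left(0,-2 \right)} \right)} - 42} = \frac{-248 + \left(55 - -147 + 2 \left(-7\right)^{2}\right)}{\left(2 + 17\right) - 42} = \frac{-248 + \left(55 + 147 + 2 \cdot 49\right)}{19 - 42} = \frac{-248 + \left(55 + 147 + 98\right)}{-23} = \left(-248 + 300\right) \left(- \frac{1}{23}\right) = 52 \left(- \frac{1}{23}\right) = - \frac{52}{23}$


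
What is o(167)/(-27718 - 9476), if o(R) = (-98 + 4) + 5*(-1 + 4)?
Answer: 79/37194 ≈ 0.0021240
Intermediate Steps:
o(R) = -79 (o(R) = -94 + 5*3 = -94 + 15 = -79)
o(167)/(-27718 - 9476) = -79/(-27718 - 9476) = -79/(-37194) = -79*(-1/37194) = 79/37194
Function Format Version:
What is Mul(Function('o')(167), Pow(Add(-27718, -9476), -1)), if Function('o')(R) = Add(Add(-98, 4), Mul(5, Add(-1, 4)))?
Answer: Rational(79, 37194) ≈ 0.0021240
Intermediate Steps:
Function('o')(R) = -79 (Function('o')(R) = Add(-94, Mul(5, 3)) = Add(-94, 15) = -79)
Mul(Function('o')(167), Pow(Add(-27718, -9476), -1)) = Mul(-79, Pow(Add(-27718, -9476), -1)) = Mul(-79, Pow(-37194, -1)) = Mul(-79, Rational(-1, 37194)) = Rational(79, 37194)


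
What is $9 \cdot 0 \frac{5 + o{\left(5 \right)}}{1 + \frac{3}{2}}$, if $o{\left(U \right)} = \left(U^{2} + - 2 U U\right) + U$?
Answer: $0$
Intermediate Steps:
$o{\left(U \right)} = U - U^{2}$ ($o{\left(U \right)} = \left(U^{2} - 2 U^{2}\right) + U = - U^{2} + U = U - U^{2}$)
$9 \cdot 0 \frac{5 + o{\left(5 \right)}}{1 + \frac{3}{2}} = 9 \cdot 0 \frac{5 + 5 \left(1 - 5\right)}{1 + \frac{3}{2}} = 0 \frac{5 + 5 \left(1 - 5\right)}{1 + 3 \cdot \frac{1}{2}} = 0 \frac{5 + 5 \left(-4\right)}{1 + \frac{3}{2}} = 0 \frac{5 - 20}{\frac{5}{2}} = 0 \left(\left(-15\right) \frac{2}{5}\right) = 0 \left(-6\right) = 0$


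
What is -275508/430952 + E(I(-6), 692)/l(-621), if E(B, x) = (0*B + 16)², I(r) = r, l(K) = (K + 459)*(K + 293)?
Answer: -227016709/357797898 ≈ -0.63448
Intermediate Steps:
l(K) = (293 + K)*(459 + K) (l(K) = (459 + K)*(293 + K) = (293 + K)*(459 + K))
E(B, x) = 256 (E(B, x) = (0 + 16)² = 16² = 256)
-275508/430952 + E(I(-6), 692)/l(-621) = -275508/430952 + 256/(134487 + (-621)² + 752*(-621)) = -275508*1/430952 + 256/(134487 + 385641 - 466992) = -68877/107738 + 256/53136 = -68877/107738 + 256*(1/53136) = -68877/107738 + 16/3321 = -227016709/357797898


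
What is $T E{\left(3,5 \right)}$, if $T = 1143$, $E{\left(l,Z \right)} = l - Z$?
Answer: $-2286$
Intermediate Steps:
$T E{\left(3,5 \right)} = 1143 \left(3 - 5\right) = 1143 \left(-2\right) = -2286$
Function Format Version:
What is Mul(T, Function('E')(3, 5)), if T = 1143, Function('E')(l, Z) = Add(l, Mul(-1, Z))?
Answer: -2286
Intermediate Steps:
Mul(T, Function('E')(3, 5)) = Mul(1143, Add(3, Mul(-1, 5))) = Mul(1143, Add(3, -5)) = Mul(1143, -2) = -2286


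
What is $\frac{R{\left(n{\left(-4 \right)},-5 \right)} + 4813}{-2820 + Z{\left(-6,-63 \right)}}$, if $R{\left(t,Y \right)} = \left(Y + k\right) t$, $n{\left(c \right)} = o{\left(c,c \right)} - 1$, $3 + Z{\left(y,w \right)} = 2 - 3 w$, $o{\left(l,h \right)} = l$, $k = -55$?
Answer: $- \frac{5113}{2632} \approx -1.9426$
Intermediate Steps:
$Z{\left(y,w \right)} = -1 - 3 w$ ($Z{\left(y,w \right)} = -3 - \left(-2 + 3 w\right) = -1 - 3 w$)
$n{\left(c \right)} = -1 + c$ ($n{\left(c \right)} = c - 1 = -1 + c$)
$R{\left(t,Y \right)} = t \left(-55 + Y\right)$ ($R{\left(t,Y \right)} = \left(Y - 55\right) t = \left(-55 + Y\right) t = t \left(-55 + Y\right)$)
$\frac{R{\left(n{\left(-4 \right)},-5 \right)} + 4813}{-2820 + Z{\left(-6,-63 \right)}} = \frac{\left(-1 - 4\right) \left(-55 - 5\right) + 4813}{-2820 - -188} = \frac{\left(-5\right) \left(-60\right) + 4813}{-2820 + \left(-1 + 189\right)} = \frac{300 + 4813}{-2820 + 188} = \frac{5113}{-2632} = 5113 \left(- \frac{1}{2632}\right) = - \frac{5113}{2632}$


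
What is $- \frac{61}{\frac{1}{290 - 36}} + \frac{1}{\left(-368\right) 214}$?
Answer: $- \frac{1220183489}{78752} \approx -15494.0$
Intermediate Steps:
$- \frac{61}{\frac{1}{290 - 36}} + \frac{1}{\left(-368\right) 214} = - \frac{61}{\frac{1}{254}} - \frac{1}{78752} = - 61 \frac{1}{\frac{1}{254}} - \frac{1}{78752} = \left(-61\right) 254 - \frac{1}{78752} = -15494 - \frac{1}{78752} = - \frac{1220183489}{78752}$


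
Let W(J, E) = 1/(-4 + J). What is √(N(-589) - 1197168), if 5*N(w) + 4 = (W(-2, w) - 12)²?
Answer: I*√43097011/6 ≈ 1094.1*I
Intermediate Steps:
N(w) = 1037/36 (N(w) = -⅘ + (1/(-4 - 2) - 12)²/5 = -⅘ + (1/(-6) - 12)²/5 = -⅘ + (-⅙ - 12)²/5 = -⅘ + (-73/6)²/5 = -⅘ + (⅕)*(5329/36) = -⅘ + 5329/180 = 1037/36)
√(N(-589) - 1197168) = √(1037/36 - 1197168) = √(-43097011/36) = I*√43097011/6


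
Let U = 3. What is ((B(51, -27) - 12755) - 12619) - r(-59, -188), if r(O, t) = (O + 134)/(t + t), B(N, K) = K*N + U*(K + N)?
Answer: -10031229/376 ≈ -26679.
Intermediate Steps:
B(N, K) = 3*K + 3*N + K*N (B(N, K) = K*N + 3*(K + N) = K*N + (3*K + 3*N) = 3*K + 3*N + K*N)
r(O, t) = (134 + O)/(2*t) (r(O, t) = (134 + O)/((2*t)) = (134 + O)*(1/(2*t)) = (134 + O)/(2*t))
((B(51, -27) - 12755) - 12619) - r(-59, -188) = (((3*(-27) + 3*51 - 27*51) - 12755) - 12619) - (134 - 59)/(2*(-188)) = (((-81 + 153 - 1377) - 12755) - 12619) - (-1)*75/(2*188) = ((-1305 - 12755) - 12619) - 1*(-75/376) = (-14060 - 12619) + 75/376 = -26679 + 75/376 = -10031229/376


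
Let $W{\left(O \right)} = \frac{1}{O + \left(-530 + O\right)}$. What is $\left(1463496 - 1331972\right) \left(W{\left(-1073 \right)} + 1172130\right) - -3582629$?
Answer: $\frac{103137595020200}{669} \approx 1.5417 \cdot 10^{11}$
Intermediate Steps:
$W{\left(O \right)} = \frac{1}{-530 + 2 O}$
$\left(1463496 - 1331972\right) \left(W{\left(-1073 \right)} + 1172130\right) - -3582629 = \left(1463496 - 1331972\right) \left(\frac{1}{2 \left(-265 - 1073\right)} + 1172130\right) - -3582629 = 131524 \left(\frac{1}{2 \left(-1338\right)} + 1172130\right) + 3582629 = 131524 \left(\frac{1}{2} \left(- \frac{1}{1338}\right) + 1172130\right) + 3582629 = 131524 \left(- \frac{1}{2676} + 1172130\right) + 3582629 = 131524 \cdot \frac{3136619879}{2676} + 3582629 = \frac{103135198241399}{669} + 3582629 = \frac{103137595020200}{669}$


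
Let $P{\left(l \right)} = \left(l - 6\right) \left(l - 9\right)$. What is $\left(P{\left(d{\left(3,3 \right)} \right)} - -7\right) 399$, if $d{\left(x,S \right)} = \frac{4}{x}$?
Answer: $\frac{51205}{3} \approx 17068.0$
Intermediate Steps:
$P{\left(l \right)} = \left(-9 + l\right) \left(-6 + l\right)$ ($P{\left(l \right)} = \left(-6 + l\right) \left(-9 + l\right) = \left(-9 + l\right) \left(-6 + l\right)$)
$\left(P{\left(d{\left(3,3 \right)} \right)} - -7\right) 399 = \left(\left(54 + \left(\frac{4}{3}\right)^{2} - 15 \cdot \frac{4}{3}\right) - -7\right) 399 = \left(\left(54 + \left(4 \cdot \frac{1}{3}\right)^{2} - 15 \cdot 4 \cdot \frac{1}{3}\right) + \left(16 - 9\right)\right) 399 = \left(\left(54 + \left(\frac{4}{3}\right)^{2} - 20\right) + 7\right) 399 = \left(\left(54 + \frac{16}{9} - 20\right) + 7\right) 399 = \left(\frac{322}{9} + 7\right) 399 = \frac{385}{9} \cdot 399 = \frac{51205}{3}$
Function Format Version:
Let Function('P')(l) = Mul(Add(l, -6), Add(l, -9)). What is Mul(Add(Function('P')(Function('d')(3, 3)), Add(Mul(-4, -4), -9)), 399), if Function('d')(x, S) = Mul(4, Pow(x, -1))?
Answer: Rational(51205, 3) ≈ 17068.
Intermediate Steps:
Function('P')(l) = Mul(Add(-9, l), Add(-6, l)) (Function('P')(l) = Mul(Add(-6, l), Add(-9, l)) = Mul(Add(-9, l), Add(-6, l)))
Mul(Add(Function('P')(Function('d')(3, 3)), Add(Mul(-4, -4), -9)), 399) = Mul(Add(Add(54, Pow(Mul(4, Pow(3, -1)), 2), Mul(-15, Mul(4, Pow(3, -1)))), Add(Mul(-4, -4), -9)), 399) = Mul(Add(Add(54, Pow(Mul(4, Rational(1, 3)), 2), Mul(-15, Mul(4, Rational(1, 3)))), Add(16, -9)), 399) = Mul(Add(Add(54, Pow(Rational(4, 3), 2), Mul(-15, Rational(4, 3))), 7), 399) = Mul(Add(Add(54, Rational(16, 9), -20), 7), 399) = Mul(Add(Rational(322, 9), 7), 399) = Mul(Rational(385, 9), 399) = Rational(51205, 3)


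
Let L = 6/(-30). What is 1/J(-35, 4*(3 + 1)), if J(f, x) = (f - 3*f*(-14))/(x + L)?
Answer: -79/7525 ≈ -0.010498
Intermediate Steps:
L = -⅕ (L = 6*(-1/30) = -⅕ ≈ -0.20000)
J(f, x) = 43*f/(-⅕ + x) (J(f, x) = (f - 3*f*(-14))/(x - ⅕) = (f + 42*f)/(-⅕ + x) = (43*f)/(-⅕ + x) = 43*f/(-⅕ + x))
1/J(-35, 4*(3 + 1)) = 1/(215*(-35)/(-1 + 5*(4*(3 + 1)))) = 1/(215*(-35)/(-1 + 5*(4*4))) = 1/(215*(-35)/(-1 + 5*16)) = 1/(215*(-35)/(-1 + 80)) = 1/(215*(-35)/79) = 1/(215*(-35)*(1/79)) = 1/(-7525/79) = -79/7525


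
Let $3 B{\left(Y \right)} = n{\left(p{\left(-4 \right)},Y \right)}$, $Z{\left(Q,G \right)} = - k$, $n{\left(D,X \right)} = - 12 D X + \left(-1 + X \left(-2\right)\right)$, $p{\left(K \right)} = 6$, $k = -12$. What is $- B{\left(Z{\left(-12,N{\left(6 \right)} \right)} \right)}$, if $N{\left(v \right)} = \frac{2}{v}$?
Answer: $\frac{889}{3} \approx 296.33$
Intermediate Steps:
$n{\left(D,X \right)} = -1 - 2 X - 12 D X$ ($n{\left(D,X \right)} = - 12 D X - \left(1 + 2 X\right) = -1 - 2 X - 12 D X$)
$Z{\left(Q,G \right)} = 12$ ($Z{\left(Q,G \right)} = \left(-1\right) \left(-12\right) = 12$)
$B{\left(Y \right)} = - \frac{1}{3} - \frac{74 Y}{3}$ ($B{\left(Y \right)} = \frac{-1 - 2 Y - 72 Y}{3} = \frac{-1 - 74 Y}{3} = - \frac{1}{3} - \frac{74 Y}{3}$)
$- B{\left(Z{\left(-12,N{\left(6 \right)} \right)} \right)} = - (- \frac{1}{3} - 296) = \left(-1\right) \left(- \frac{889}{3}\right) = \frac{889}{3}$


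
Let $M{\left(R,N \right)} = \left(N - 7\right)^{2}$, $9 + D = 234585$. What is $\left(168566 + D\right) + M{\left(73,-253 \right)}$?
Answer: $470742$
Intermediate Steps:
$D = 234576$ ($D = -9 + 234585 = 234576$)
$M{\left(R,N \right)} = \left(-7 + N\right)^{2}$ ($M{\left(R,N \right)} = \left(N - 7\right)^{2} = \left(-7 + N\right)^{2}$)
$\left(168566 + D\right) + M{\left(73,-253 \right)} = \left(168566 + 234576\right) + \left(-7 - 253\right)^{2} = 403142 + \left(-260\right)^{2} = 403142 + 67600 = 470742$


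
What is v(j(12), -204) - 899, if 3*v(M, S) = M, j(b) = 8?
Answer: -2689/3 ≈ -896.33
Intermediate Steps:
v(M, S) = M/3
v(j(12), -204) - 899 = (⅓)*8 - 899 = 8/3 - 899 = -2689/3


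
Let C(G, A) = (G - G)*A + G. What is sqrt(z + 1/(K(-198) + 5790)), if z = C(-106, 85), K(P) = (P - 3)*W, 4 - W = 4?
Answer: I*sqrt(3553548810)/5790 ≈ 10.296*I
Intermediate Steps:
W = 0 (W = 4 - 1*4 = 4 - 4 = 0)
C(G, A) = G (C(G, A) = 0*A + G = 0 + G = G)
K(P) = 0 (K(P) = (P - 3)*0 = (-3 + P)*0 = 0)
z = -106
sqrt(z + 1/(K(-198) + 5790)) = sqrt(-106 + 1/(0 + 5790)) = sqrt(-106 + 1/5790) = sqrt(-613739/5790) = I*sqrt(3553548810)/5790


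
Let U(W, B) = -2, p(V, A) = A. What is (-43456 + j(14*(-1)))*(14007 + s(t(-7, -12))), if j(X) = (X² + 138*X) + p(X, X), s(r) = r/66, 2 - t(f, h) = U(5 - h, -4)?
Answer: -20895704998/33 ≈ -6.3320e+8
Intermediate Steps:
t(f, h) = 4 (t(f, h) = 2 - 1*(-2) = 2 + 2 = 4)
s(r) = r/66 (s(r) = r*(1/66) = r/66)
j(X) = X² + 139*X (j(X) = (X² + 138*X) + X = X² + 139*X)
(-43456 + j(14*(-1)))*(14007 + s(t(-7, -12))) = (-43456 + (14*(-1))*(139 + 14*(-1)))*(14007 + (1/66)*4) = (-43456 - 14*(139 - 14))*(14007 + 2/33) = (-43456 - 14*125)*(462233/33) = (-43456 - 1750)*(462233/33) = -45206*462233/33 = -20895704998/33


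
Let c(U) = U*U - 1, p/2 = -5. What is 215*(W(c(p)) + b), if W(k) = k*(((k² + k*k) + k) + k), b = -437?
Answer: 421349045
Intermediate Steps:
p = -10 (p = 2*(-5) = -10)
c(U) = -1 + U² (c(U) = U² - 1 = -1 + U²)
W(k) = k*(2*k + 2*k²) (W(k) = k*(((k² + k²) + k) + k) = k*((2*k² + k) + k) = k*((k + 2*k²) + k) = k*(2*k + 2*k²))
215*(W(c(p)) + b) = 215*(2*(-1 + (-10)²)²*(1 + (-1 + (-10)²)) - 437) = 215*(2*(-1 + 100)²*(1 + (-1 + 100)) - 437) = 215*(2*99²*(1 + 99) - 437) = 215*(2*9801*100 - 437) = 215*(1960200 - 437) = 215*1959763 = 421349045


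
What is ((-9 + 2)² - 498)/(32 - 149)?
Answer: 449/117 ≈ 3.8376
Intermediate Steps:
((-9 + 2)² - 498)/(32 - 149) = ((-7)² - 498)/(-117) = (49 - 498)*(-1/117) = -449*(-1/117) = 449/117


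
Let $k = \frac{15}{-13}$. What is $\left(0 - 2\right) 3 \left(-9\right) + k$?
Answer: $\frac{687}{13} \approx 52.846$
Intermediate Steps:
$k = - \frac{15}{13}$ ($k = 15 \left(- \frac{1}{13}\right) = - \frac{15}{13} \approx -1.1538$)
$\left(0 - 2\right) 3 \left(-9\right) + k = \left(0 - 2\right) 3 \left(-9\right) - \frac{15}{13} = \left(-2\right) 3 \left(-9\right) - \frac{15}{13} = \left(-6\right) \left(-9\right) - \frac{15}{13} = 54 - \frac{15}{13} = \frac{687}{13}$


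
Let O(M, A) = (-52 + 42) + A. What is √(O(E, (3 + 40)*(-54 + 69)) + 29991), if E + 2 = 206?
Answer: √30626 ≈ 175.00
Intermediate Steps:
E = 204 (E = -2 + 206 = 204)
O(M, A) = -10 + A
√(O(E, (3 + 40)*(-54 + 69)) + 29991) = √((-10 + (3 + 40)*(-54 + 69)) + 29991) = √((-10 + 43*15) + 29991) = √((-10 + 645) + 29991) = √(635 + 29991) = √30626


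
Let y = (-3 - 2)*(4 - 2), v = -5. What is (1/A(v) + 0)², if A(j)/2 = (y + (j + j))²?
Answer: 1/640000 ≈ 1.5625e-6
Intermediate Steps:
y = -10 (y = -5*2 = -10)
A(j) = 2*(-10 + 2*j)² (A(j) = 2*(-10 + (j + j))² = 2*(-10 + 2*j)²)
(1/A(v) + 0)² = (1/(8*(-5 - 5)²) + 0)² = (1/(8*(-10)²) + 0)² = (1/(8*100) + 0)² = (1/800 + 0)² = (1/800)² = 1/640000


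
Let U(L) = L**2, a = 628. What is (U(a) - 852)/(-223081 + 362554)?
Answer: 393532/139473 ≈ 2.8216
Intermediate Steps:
(U(a) - 852)/(-223081 + 362554) = (628**2 - 852)/(-223081 + 362554) = (394384 - 852)/139473 = 393532*(1/139473) = 393532/139473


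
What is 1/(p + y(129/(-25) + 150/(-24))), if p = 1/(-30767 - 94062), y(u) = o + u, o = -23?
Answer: -12482900/429536689 ≈ -0.029061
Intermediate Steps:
y(u) = -23 + u
p = -1/124829 (p = 1/(-124829) = -1/124829 ≈ -8.0110e-6)
1/(p + y(129/(-25) + 150/(-24))) = 1/(-1/124829 + (-23 + (129/(-25) + 150/(-24)))) = 1/(-1/124829 + (-23 + (129*(-1/25) + 150*(-1/24)))) = 1/(-1/124829 + (-23 + (-129/25 - 25/4))) = 1/(-1/124829 + (-23 - 1141/100)) = 1/(-1/124829 - 3441/100) = 1/(-429536689/12482900) = -12482900/429536689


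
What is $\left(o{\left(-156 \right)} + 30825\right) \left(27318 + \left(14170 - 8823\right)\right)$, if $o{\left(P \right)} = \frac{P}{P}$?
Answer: $1006931290$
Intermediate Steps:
$o{\left(P \right)} = 1$
$\left(o{\left(-156 \right)} + 30825\right) \left(27318 + \left(14170 - 8823\right)\right) = \left(1 + 30825\right) \left(27318 + \left(14170 - 8823\right)\right) = 30826 \left(27318 + \left(14170 - 8823\right)\right) = 30826 \left(27318 + 5347\right) = 30826 \cdot 32665 = 1006931290$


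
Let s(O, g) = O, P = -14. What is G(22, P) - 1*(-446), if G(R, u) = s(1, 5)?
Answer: 447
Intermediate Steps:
G(R, u) = 1
G(22, P) - 1*(-446) = 1 - 1*(-446) = 1 + 446 = 447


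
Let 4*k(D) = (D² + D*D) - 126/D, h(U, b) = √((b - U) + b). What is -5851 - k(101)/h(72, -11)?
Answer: -5851 + 515119*I*√94/9494 ≈ -5851.0 + 526.04*I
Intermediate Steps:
h(U, b) = √(-U + 2*b)
k(D) = D²/2 - 63/(2*D) (k(D) = ((D² + D*D) - 126/D)/4 = ((D² + D²) - 126/D)/4 = (2*D² - 126/D)/4 = (-126/D + 2*D²)/4 = D²/2 - 63/(2*D))
-5851 - k(101)/h(72, -11) = -5851 - (½)*(-63 + 101³)/101/(√(-1*72 + 2*(-11))) = -5851 - (½)*(1/101)*(-63 + 1030301)/(√(-72 - 22)) = -5851 - (½)*(1/101)*1030238/(√(-94)) = -5851 - 515119/(101*(I*√94)) = -5851 - 515119*(-I*√94/94)/101 = -5851 - (-515119)*I*√94/9494 = -5851 + 515119*I*√94/9494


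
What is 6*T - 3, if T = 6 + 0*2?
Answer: 33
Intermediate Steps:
T = 6 (T = 6 + 0 = 6)
6*T - 3 = 6*6 - 3 = 36 - 3 = 33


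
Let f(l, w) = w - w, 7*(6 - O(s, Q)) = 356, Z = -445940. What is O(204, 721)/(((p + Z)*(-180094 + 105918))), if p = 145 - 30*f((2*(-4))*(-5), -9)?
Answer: -157/115735514720 ≈ -1.3565e-9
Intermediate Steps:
O(s, Q) = -314/7 (O(s, Q) = 6 - ⅐*356 = 6 - 356/7 = -314/7)
f(l, w) = 0
p = 145 (p = 145 - 30*0 = 145 + 0 = 145)
O(204, 721)/(((p + Z)*(-180094 + 105918))) = -314*1/((-180094 + 105918)*(145 - 445940))/7 = -314/(7*((-445795*(-74176)))) = -314/7/33067289920 = -314/7*1/33067289920 = -157/115735514720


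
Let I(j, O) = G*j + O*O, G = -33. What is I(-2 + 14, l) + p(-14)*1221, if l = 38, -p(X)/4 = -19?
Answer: 93844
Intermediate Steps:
p(X) = 76 (p(X) = -4*(-19) = 76)
I(j, O) = O² - 33*j (I(j, O) = -33*j + O*O = -33*j + O² = O² - 33*j)
I(-2 + 14, l) + p(-14)*1221 = (38² - 33*(-2 + 14)) + 76*1221 = (1444 - 33*12) + 92796 = (1444 - 396) + 92796 = 1048 + 92796 = 93844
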